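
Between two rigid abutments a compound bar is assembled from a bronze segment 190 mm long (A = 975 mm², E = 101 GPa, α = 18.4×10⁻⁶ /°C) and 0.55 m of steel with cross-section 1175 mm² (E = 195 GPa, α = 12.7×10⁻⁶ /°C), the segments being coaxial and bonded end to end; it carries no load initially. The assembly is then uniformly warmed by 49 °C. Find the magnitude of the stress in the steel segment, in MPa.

Free thermal expansion of the whole bar: Σ αᵢΔT Lᵢ = 18.4×10⁻⁶×49×190 + 12.7×10⁻⁶×49×550 = 0.5136 mm.
The rigid supports impose zero overall length change; the single axial force P common to all segments must satisfy P Σ Lᵢ/(AᵢEᵢ) = δ_free.
Σ Lᵢ/(AᵢEᵢ) = 190/(975×101×10³) + 550/(1175×195×10³) = 4.33×10⁻⁶ mm/N.
P = 0.5136 / 4.33×10⁻⁶ = 118600 N = 118.6 kN, compressive.
σ_{steel} = P / A = 118600 / 1175 = 100.9 MPa.

σ ≈ 101 MPa (compressive)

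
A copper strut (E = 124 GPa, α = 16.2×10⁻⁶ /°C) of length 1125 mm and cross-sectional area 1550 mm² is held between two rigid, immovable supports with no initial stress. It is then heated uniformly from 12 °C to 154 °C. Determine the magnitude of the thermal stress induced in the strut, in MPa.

σ ≈ 285 MPa (compressive)

Because both ends are immovable the net strain is zero, and the suppressed thermal strain is αΔT = 16.2×10⁻⁶ × 142 = 2300.4×10⁻⁶.
Hence σ = E·αΔT = 124×10³ × 2300.4×10⁻⁶ = 285.2 MPa, compressive.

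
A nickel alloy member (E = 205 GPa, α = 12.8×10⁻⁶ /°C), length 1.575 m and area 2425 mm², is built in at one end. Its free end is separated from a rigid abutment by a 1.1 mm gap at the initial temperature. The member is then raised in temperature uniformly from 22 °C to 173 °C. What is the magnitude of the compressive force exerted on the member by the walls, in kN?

P ≈ 614 kN

Free thermal elongation = αΔT L = 12.8×10⁻⁶ × 151 × 1575 = 3.044 mm.
The gap closes (δ_free > 1.1 mm) and the wall then resists a further 3.044 − 1.1 = 1.944 mm of expansion.
That suppressed elongation corresponds to σ = E·Δ/L = 205×10³ × 1.944/1575 = 253 MPa.
P = σA = 253 × 2425 = 613.6 kN.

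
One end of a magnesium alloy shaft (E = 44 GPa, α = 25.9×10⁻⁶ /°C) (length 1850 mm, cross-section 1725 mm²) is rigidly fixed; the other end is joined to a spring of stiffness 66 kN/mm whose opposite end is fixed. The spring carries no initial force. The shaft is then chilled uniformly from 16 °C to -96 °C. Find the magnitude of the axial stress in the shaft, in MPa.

The unrestrained thermal change is αΔT L = 25.9×10⁻⁶ × 112 × 1850 = 5.366 mm.
Let P be the tensile force in the spring. The shaft extends elastically by PL/(AE) and the spring stretches by P/k; together these equal δ_free.
So P = δ_free / [L/(AE) + 1/k] = 5.366 / [ 1850/(1725×44×10³) + 1/(66×10³) ].
P = 5.366 / 3.953×10⁻⁵ = 135800 N.
σ = P/A = 135800/1725 = 78.71 MPa.

σ ≈ 78.7 MPa (tensile)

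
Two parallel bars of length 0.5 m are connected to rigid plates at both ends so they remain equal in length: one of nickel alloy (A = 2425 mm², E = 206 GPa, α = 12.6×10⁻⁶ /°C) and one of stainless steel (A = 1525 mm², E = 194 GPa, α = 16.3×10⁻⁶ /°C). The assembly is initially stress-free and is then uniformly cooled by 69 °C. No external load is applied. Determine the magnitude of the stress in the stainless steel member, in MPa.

σ ≈ 31.1 MPa (tensile)

Equilibrium of a rigid end plate with no external load gives equal and opposite internal forces ±P in the two members. Since α_{stainless steel} > α_{nickel alloy}, cooling drives the stainless steel into tension and the nickel alloy into compression.
Compatibility of the two members (thermal + elastic change equal): (α₁ − α₂)ΔT = P·[1/(A₁E₁) + 1/(A₂E₂)].
|α₁ − α₂|·ΔT = 3.7×10⁻⁶ × 69 = 0.0002553.
1/(A₁E₁) + 1/(A₂E₂) = 1/(2425×206×10³) + 1/(1525×194×10³) = 5.382×10⁻⁹ N⁻¹.
So P = 0.0002553 / 5.382×10⁻⁹ = 47.44 kN.
σ_{stainless steel} = P/A₂ = 47440/1525 = 31.11 MPa, tensile.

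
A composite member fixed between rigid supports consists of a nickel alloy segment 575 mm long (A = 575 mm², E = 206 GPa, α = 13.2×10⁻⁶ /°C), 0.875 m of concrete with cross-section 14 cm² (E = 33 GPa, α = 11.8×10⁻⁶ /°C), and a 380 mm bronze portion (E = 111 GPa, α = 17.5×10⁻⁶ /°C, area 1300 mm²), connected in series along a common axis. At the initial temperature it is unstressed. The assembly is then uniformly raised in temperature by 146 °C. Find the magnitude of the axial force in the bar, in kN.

If the supports were absent, the total length change would be Σ αᵢΔT Lᵢ = 13.2×10⁻⁶×146×575 + 11.8×10⁻⁶×146×875 + 17.5×10⁻⁶×146×380 = 3.586 mm.
The rigid supports impose zero overall length change; the single axial force P common to all segments must satisfy P Σ Lᵢ/(AᵢEᵢ) = δ_free.
The series flexibility is Σ Lᵢ/(AᵢEᵢ) = 575/(575×206×10³) + 875/(1400×33×10³) + 380/(1300×111×10³) = 2.643×10⁻⁵ mm/N.
P = 3.586 / 2.643×10⁻⁵ = 135700 N = 135.7 kN, compressive.

P ≈ 136 kN (compressive)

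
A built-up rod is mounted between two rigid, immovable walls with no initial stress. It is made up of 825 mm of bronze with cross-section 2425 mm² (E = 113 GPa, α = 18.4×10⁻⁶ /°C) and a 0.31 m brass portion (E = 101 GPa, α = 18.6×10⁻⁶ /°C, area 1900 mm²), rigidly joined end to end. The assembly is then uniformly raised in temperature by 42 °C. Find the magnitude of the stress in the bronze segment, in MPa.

σ ≈ 78.4 MPa (compressive)

If the supports were absent, the total length change would be Σ αᵢΔT Lᵢ = 18.4×10⁻⁶×42×825 + 18.6×10⁻⁶×42×310 = 0.8797 mm.
The walls prevent any net length change, so an axial force P (same in every segment) develops. Compatibility: P · Σ Lᵢ/(AᵢEᵢ) = δ_free.
Σ Lᵢ/(AᵢEᵢ) = 825/(2425×113×10³) + 310/(1900×101×10³) = 4.626×10⁻⁶ mm/N.
So P = 0.8797 / 4.626×10⁻⁶ = 190.2 kN, compressive.
σ_{bronze} = P / A = 190200 / 2425 = 78.42 MPa.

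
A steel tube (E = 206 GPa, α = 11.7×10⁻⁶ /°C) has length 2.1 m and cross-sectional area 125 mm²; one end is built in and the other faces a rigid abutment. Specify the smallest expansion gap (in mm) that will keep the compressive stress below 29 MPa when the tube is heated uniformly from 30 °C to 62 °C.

Free expansion if unrestrained: δ_free = αΔT L = 11.7×10⁻⁶ × 32 × 2100 = 0.7862 mm.
At the allowable stress the elastic shortening the wall may impose is σL/E = 29 × 2100 / (206×10³) = 0.2956 mm.
So the gap has to take up the difference, g_min = δ_free − σL/E = 0.7862 − 0.2956 = 0.4906 mm.

g ≈ 0.491 mm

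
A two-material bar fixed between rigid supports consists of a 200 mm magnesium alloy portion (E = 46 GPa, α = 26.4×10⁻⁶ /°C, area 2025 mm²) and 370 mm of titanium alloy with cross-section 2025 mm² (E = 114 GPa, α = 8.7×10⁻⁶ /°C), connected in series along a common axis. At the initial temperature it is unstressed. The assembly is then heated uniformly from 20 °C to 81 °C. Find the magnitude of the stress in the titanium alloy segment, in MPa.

If the supports were absent, the total length change would be Σ αᵢΔT Lᵢ = 26.4×10⁻⁶×61×200 + 8.7×10⁻⁶×61×370 = 0.5184 mm.
The walls prevent any net length change, so an axial force P (same in every segment) develops. Compatibility: P · Σ Lᵢ/(AᵢEᵢ) = δ_free.
Σ Lᵢ/(AᵢEᵢ) = 200/(2025×46×10³) + 370/(2025×114×10³) = 3.75×10⁻⁶ mm/N.
Hence P = δ_free / Σ(L/AE) = 0.5184/3.75×10⁻⁶ = 138.3 kN (compressive).
σ_{titanium alloy} = P / A = 138300 / 2025 = 68.27 MPa.

σ ≈ 68.3 MPa (compressive)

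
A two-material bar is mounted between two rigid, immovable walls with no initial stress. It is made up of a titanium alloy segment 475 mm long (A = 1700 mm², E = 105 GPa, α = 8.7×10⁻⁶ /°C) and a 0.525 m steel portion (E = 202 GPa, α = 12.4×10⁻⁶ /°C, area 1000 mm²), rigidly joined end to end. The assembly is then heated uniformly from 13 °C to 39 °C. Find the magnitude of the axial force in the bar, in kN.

P ≈ 52.6 kN (compressive)

Free thermal expansion of the whole bar: Σ αᵢΔT Lᵢ = 8.7×10⁻⁶×26×475 + 12.4×10⁻⁶×26×525 = 0.2767 mm.
The walls prevent any net length change, so an axial force P (same in every segment) develops. Compatibility: P · Σ Lᵢ/(AᵢEᵢ) = δ_free.
Σ Lᵢ/(AᵢEᵢ) = 475/(1700×105×10³) + 525/(1000×202×10³) = 5.26×10⁻⁶ mm/N.
So P = 0.2767 / 5.26×10⁻⁶ = 52.6 kN, compressive.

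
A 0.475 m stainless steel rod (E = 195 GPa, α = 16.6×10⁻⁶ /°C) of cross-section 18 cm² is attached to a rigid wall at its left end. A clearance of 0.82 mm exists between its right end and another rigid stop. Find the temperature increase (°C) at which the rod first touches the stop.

The gap closes when αΔT L = 0.82 mm, since the rod is still unstressed at that instant.
So ΔT = g/(αL) = 0.82/(16.6×10⁻⁶ × 475) = 104 °C.

ΔT ≈ 104 °C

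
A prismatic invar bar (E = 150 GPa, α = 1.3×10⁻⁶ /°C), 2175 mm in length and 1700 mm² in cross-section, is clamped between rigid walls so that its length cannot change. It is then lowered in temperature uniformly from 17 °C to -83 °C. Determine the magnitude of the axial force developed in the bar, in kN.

P ≈ 33.1 kN (tensile)

Full restraint means ε = 0, so the stress is σ = EαΔT = 150×10³ × 1.3×10⁻⁶ × 100 = 19.5 MPa.
Axial force P = σA = 19.5 × 1700 = 33150 N = 33.15 kN, tensile.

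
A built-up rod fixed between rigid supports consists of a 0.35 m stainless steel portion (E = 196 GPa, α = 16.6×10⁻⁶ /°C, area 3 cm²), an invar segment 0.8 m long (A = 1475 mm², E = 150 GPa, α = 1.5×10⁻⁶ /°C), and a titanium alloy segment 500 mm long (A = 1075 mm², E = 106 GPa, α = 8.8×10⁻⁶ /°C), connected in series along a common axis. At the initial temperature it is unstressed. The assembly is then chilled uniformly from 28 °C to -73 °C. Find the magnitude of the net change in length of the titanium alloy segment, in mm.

If the supports were absent, the total length change would be Σ αᵢΔT Lᵢ = 16.6×10⁻⁶×101×350 + 1.5×10⁻⁶×101×800 + 8.8×10⁻⁶×101×500 = 1.152 mm.
Since the ends are fixed, an axial force P builds up, equal in every segment, with P · Σ Lᵢ/(AᵢEᵢ) = δ_free.
Σ Lᵢ/(AᵢEᵢ) = 350/(300×196×10³) + 800/(1475×150×10³) + 500/(1075×106×10³) = 1.396×10⁻⁵ mm/N.
P = 1.152 / 1.396×10⁻⁵ = 82570 N = 82.57 kN, tensile.
For the titanium alloy segment, free thermal change = 8.8×10⁻⁶×101×500 = 0.4444 mm and elastic change from P = 82570×500/(1075×106×10³) = 0.3623 mm; these oppose, so the net change is 0.0821 mm (segment shortens).

|ΔL| ≈ 0.0821 mm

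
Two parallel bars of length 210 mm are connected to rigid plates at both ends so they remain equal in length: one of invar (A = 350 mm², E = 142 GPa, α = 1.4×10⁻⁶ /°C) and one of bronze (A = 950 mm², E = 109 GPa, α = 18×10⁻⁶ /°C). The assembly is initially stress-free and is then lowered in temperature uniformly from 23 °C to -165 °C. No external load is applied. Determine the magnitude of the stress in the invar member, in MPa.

σ ≈ 299 MPa (compressive)

The bronze has the larger α, so on cooling it would change length more than the invar if both were free. The rigid plates force a common final length, so the bronze is put into tension and the invar into compression, with equal and opposite forces P (no external load).
Equating the net (thermal + elastic) strains gives |α₁ − α₂|·ΔT = P·[1/(A₁E₁) + 1/(A₂E₂)].
|α₁ − α₂|·ΔT = 16.6×10⁻⁶ × 188 = 0.003121.
1/(A₁E₁) + 1/(A₂E₂) = 1/(350×142×10³) + 1/(950×109×10³) = 2.978×10⁻⁸ N⁻¹.
So P = 0.003121 / 2.978×10⁻⁸ = 104.8 kN.
σ_{invar} = P/A₁ = 104800/350 = 299.4 MPa, compressive.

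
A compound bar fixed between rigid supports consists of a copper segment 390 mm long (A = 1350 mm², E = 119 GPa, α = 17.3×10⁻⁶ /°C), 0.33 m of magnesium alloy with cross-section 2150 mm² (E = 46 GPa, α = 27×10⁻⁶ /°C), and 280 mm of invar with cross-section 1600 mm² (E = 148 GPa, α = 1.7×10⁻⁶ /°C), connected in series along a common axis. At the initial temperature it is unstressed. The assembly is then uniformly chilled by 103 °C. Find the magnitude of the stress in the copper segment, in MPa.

With the walls removed the bar would change length by δ_free = Σ αᵢΔT Lᵢ = 17.3×10⁻⁶×103×390 + 27×10⁻⁶×103×330 + 1.7×10⁻⁶×103×280 = 1.662 mm.
Since the ends are fixed, an axial force P builds up, equal in every segment, with P · Σ Lᵢ/(AᵢEᵢ) = δ_free.
The series flexibility is Σ Lᵢ/(AᵢEᵢ) = 390/(1350×119×10³) + 330/(2150×46×10³) + 280/(1600×148×10³) = 6.947×10⁻⁶ mm/N.
Hence P = δ_free / Σ(L/AE) = 1.662/6.947×10⁻⁶ = 239.2 kN (tensile).
σ_{copper} = P / A = 239200 / 1350 = 177.2 MPa.

σ ≈ 177 MPa (tensile)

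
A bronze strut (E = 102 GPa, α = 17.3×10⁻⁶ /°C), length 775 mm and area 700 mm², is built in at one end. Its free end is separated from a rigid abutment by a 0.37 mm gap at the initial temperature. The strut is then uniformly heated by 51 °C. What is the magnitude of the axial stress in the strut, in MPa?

σ ≈ 41.3 MPa (compressive)

Unrestrained expansion: δ_free = αΔT L = 17.3×10⁻⁶ × 51 × 775 = 0.6838 mm.
This exceeds the 0.37 mm gap, so the wall pushes back. The portion of expansion that must be recovered elastically is δ_free − gap = 0.6838 − 0.37 = 0.3138 mm.
Compatibility: PL/(AE) = 0.3138 mm, so σ = P/A = E × (0.3138/775) = 41.3 MPa.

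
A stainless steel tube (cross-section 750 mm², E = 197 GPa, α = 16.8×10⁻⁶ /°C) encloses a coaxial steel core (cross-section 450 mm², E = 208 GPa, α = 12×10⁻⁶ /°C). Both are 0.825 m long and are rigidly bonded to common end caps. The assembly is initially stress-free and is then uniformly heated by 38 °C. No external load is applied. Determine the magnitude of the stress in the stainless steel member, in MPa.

σ ≈ 13.9 MPa (compressive)

The stainless steel has the larger α, so on heating it would change length more than the steel if both were free. The rigid plates force a common final length, so the stainless steel is put into compression and the steel into tension, with equal and opposite forces P (no external load).
Setting the final lengths equal and cancelling L: (α₁ − α₂)ΔT = P/(A₁E₁) + P/(A₂E₂).
|α₁ − α₂|·ΔT = 4.8×10⁻⁶ × 38 = 0.0001824.
1/(A₁E₁) + 1/(A₂E₂) = 1/(750×197×10³) + 1/(450×208×10³) = 1.745×10⁻⁸ N⁻¹.
So P = 0.0001824 / 1.745×10⁻⁸ = 10.45 kN.
σ_{stainless steel} = P/A₁ = 10450/750 = 13.94 MPa, compressive.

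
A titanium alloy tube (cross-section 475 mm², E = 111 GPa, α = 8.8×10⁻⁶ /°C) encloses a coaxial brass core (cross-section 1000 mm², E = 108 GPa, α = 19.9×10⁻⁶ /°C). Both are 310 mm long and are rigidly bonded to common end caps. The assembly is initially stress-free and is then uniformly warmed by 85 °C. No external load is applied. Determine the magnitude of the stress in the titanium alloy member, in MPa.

Equilibrium of a rigid end plate with no external load gives equal and opposite internal forces ±P in the two members. Since α_{brass} > α_{titanium alloy}, heating drives the brass into compression and the titanium alloy into tension.
Setting the final lengths equal and cancelling L: (α₁ − α₂)ΔT = P/(A₁E₁) + P/(A₂E₂).
|α₁ − α₂|·ΔT = 11.1×10⁻⁶ × 85 = 0.0009435.
1/(A₁E₁) + 1/(A₂E₂) = 1/(475×111×10³) + 1/(1000×108×10³) = 2.823×10⁻⁸ N⁻¹.
So P = 0.0009435 / 2.823×10⁻⁸ = 33.43 kN.
σ_{titanium alloy} = P/A₁ = 33430/475 = 70.37 MPa, tensile.

σ ≈ 70.4 MPa (tensile)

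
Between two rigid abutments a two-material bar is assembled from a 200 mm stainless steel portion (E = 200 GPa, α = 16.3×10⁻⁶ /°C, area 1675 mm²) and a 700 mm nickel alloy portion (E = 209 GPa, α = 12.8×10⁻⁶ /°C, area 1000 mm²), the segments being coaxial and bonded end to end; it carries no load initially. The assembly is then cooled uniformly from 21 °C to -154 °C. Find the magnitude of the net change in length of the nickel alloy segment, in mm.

If the supports were absent, the total length change would be Σ αᵢΔT Lᵢ = 16.3×10⁻⁶×175×200 + 12.8×10⁻⁶×175×700 = 2.138 mm.
The rigid supports impose zero overall length change; the single axial force P common to all segments must satisfy P Σ Lᵢ/(AᵢEᵢ) = δ_free.
The series flexibility is Σ Lᵢ/(AᵢEᵢ) = 200/(1675×200×10³) + 700/(1000×209×10³) = 3.946×10⁻⁶ mm/N.
P = 2.138 / 3.946×10⁻⁶ = 541900 N = 541.9 kN, tensile.
For the nickel alloy segment, free thermal change = 12.8×10⁻⁶×175×700 = 1.568 mm and elastic change from P = 541900×700/(1000×209×10³) = 1.815 mm; these oppose, so the net change is 0.247 mm (segment lengthens).

|ΔL| ≈ 0.247 mm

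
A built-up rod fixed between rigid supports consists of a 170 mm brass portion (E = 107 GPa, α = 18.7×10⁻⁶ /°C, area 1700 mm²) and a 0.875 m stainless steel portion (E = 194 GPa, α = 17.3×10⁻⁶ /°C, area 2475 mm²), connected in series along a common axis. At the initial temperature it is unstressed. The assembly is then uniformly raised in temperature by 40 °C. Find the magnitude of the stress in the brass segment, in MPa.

σ ≈ 156 MPa (compressive)

With the walls removed the bar would change length by δ_free = Σ αᵢΔT Lᵢ = 18.7×10⁻⁶×40×170 + 17.3×10⁻⁶×40×875 = 0.7327 mm.
Since the ends are fixed, an axial force P builds up, equal in every segment, with P · Σ Lᵢ/(AᵢEᵢ) = δ_free.
The series flexibility is Σ Lᵢ/(AᵢEᵢ) = 170/(1700×107×10³) + 875/(2475×194×10³) = 2.757×10⁻⁶ mm/N.
So P = 0.7327 / 2.757×10⁻⁶ = 265.8 kN, compressive.
σ_{brass} = P / A = 265800 / 1700 = 156.3 MPa.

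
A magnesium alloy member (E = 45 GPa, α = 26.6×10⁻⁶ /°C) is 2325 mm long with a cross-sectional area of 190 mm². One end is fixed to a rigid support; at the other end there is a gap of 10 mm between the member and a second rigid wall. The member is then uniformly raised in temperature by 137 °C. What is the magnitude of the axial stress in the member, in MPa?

Unrestrained expansion: δ_free = αΔT L = 26.6×10⁻⁶ × 137 × 2325 = 8.473 mm.
Since δ_free = 8.47 mm is less than the 10 mm gap, the member never touches the wall. No axial force develops.

σ ≈ 0 MPa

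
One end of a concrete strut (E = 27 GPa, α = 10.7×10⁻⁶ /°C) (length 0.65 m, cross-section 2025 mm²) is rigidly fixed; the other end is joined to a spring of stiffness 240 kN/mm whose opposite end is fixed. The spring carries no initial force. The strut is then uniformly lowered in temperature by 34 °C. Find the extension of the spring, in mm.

If the spring were absent the strut would shorten by αΔT L = 10.7×10⁻⁶ × 34 × 650 = 0.2365 mm.
With a force P in the spring, the elastic change of the strut is PL/(AE) and that of the spring is P/k; compatibility requires their sum to equal δ_free.
P [ L/(AE) + 1/k ] = δ_free → P [ 650/(2025×27×10³) + 1/(240×10³) ] = 0.2365.
P = 0.2365 / 1.606×10⁻⁵ = 14730 N.
Spring extension = P/k = 14730/(240×10³) = 0.06137 mm.

δ ≈ 0.0614 mm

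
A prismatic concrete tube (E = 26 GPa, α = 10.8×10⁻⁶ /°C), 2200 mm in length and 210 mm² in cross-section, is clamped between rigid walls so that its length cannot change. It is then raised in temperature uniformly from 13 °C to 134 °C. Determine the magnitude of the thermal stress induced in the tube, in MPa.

With length fixed, the mechanical strain must cancel the thermal strain αΔT = 10.8×10⁻⁶ × 121 = 1306.8×10⁻⁶.
The stress required to suppress this strain is σ = Eε = 26×10³ × 1306.8×10⁻⁶ = 33.98 MPa, compressive since the tube is trying to expand.

σ ≈ 34 MPa (compressive)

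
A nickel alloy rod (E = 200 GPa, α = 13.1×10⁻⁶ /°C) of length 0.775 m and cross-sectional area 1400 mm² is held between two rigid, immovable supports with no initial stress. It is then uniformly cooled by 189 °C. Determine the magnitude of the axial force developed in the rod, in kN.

With zero net strain, σ = E·αΔT = 200 GPa × 13.1×10⁻⁶ × 189 = 495.2 MPa.
Axial force P = σA = 495.2 × 1400 = 693300 N = 693.3 kN, tensile.

P ≈ 693 kN (tensile)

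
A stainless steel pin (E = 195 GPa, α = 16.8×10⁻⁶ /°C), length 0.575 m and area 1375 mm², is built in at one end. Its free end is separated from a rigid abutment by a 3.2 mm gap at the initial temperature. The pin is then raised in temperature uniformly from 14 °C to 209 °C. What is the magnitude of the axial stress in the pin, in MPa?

If the wall were absent the pin would grow by αΔT L = 16.8×10⁻⁶ × 195 × 575 = 1.884 mm.
Since δ_free = 1.88 mm is less than the 3.2 mm gap, the pin never touches the wall. No axial force develops.

σ ≈ 0 MPa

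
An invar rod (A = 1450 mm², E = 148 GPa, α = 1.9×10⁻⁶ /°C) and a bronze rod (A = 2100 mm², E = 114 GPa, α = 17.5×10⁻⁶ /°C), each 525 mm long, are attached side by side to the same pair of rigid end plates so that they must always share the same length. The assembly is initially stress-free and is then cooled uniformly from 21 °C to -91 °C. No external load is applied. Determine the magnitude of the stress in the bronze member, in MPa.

σ ≈ 94.2 MPa (tensile)

Both members must finish at the same length. With the larger α, the bronze tends to over-contract; the plates restrain it, putting the bronze in tension and the invar in compression. With no external load the two internal forces are equal and opposite, magnitude P.
Equating the net (thermal + elastic) strains gives |α₁ − α₂|·ΔT = P·[1/(A₁E₁) + 1/(A₂E₂)].
|α₁ − α₂|·ΔT = 15.6×10⁻⁶ × 112 = 0.001747.
1/(A₁E₁) + 1/(A₂E₂) = 1/(1450×148×10³) + 1/(2100×114×10³) = 8.837×10⁻⁹ N⁻¹.
So P = 0.001747 / 8.837×10⁻⁹ = 197.7 kN.
σ_{bronze} = P/A₂ = 197700/2100 = 94.15 MPa, tensile.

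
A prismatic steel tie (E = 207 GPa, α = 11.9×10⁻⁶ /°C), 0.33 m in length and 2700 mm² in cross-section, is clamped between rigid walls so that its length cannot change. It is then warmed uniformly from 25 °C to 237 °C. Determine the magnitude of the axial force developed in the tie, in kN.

P ≈ 1410 kN (compressive)

The ends cannot move, so σ = EαΔT = 207×10³ × 11.9×10⁻⁶ × 212 = 522.2 MPa.
Then P = σA = 522.2 × 2700 mm² = 1410 kN, compressive.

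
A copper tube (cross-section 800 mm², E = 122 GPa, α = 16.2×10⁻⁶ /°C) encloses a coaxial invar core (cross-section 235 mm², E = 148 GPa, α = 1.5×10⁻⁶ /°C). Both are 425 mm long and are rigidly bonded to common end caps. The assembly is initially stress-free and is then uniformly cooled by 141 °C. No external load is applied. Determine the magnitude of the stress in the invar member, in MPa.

σ ≈ 226 MPa (compressive)

Both members must finish at the same length. With the larger α, the copper tends to over-contract; the plates restrain it, putting the copper in tension and the invar in compression. With no external load the two internal forces are equal and opposite, magnitude P.
Equating the net (thermal + elastic) strains gives |α₁ − α₂|·ΔT = P·[1/(A₁E₁) + 1/(A₂E₂)].
|α₁ − α₂|·ΔT = 14.7×10⁻⁶ × 141 = 0.002073.
1/(A₁E₁) + 1/(A₂E₂) = 1/(800×122×10³) + 1/(235×148×10³) = 3.9×10⁻⁸ N⁻¹.
So P = 0.002073 / 3.9×10⁻⁸ = 53.15 kN.
σ_{invar} = P/A₂ = 53150/235 = 226.2 MPa, compressive.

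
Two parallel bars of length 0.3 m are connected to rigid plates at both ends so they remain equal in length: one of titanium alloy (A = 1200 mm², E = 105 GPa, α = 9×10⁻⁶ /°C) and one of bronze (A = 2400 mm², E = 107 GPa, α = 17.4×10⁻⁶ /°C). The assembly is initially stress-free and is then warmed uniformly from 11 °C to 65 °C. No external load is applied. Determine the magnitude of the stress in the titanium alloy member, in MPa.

Equilibrium of a rigid end plate with no external load gives equal and opposite internal forces ±P in the two members. Since α_{bronze} > α_{titanium alloy}, heating drives the bronze into compression and the titanium alloy into tension.
Setting the final lengths equal and cancelling L: (α₁ − α₂)ΔT = P/(A₁E₁) + P/(A₂E₂).
|α₁ − α₂|·ΔT = 8.4×10⁻⁶ × 54 = 0.0004536.
1/(A₁E₁) + 1/(A₂E₂) = 1/(1200×105×10³) + 1/(2400×107×10³) = 1.183×10⁻⁸ N⁻¹.
So P = 0.0004536 / 1.183×10⁻⁸ = 38.34 kN.
σ_{titanium alloy} = P/A₁ = 38340/1200 = 31.95 MPa, tensile.

σ ≈ 32 MPa (tensile)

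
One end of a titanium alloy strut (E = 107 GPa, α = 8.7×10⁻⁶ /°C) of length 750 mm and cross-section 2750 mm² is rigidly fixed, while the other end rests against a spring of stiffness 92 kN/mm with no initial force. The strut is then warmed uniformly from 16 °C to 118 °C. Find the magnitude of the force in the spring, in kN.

P ≈ 49.6 kN

The unrestrained thermal change is αΔT L = 8.7×10⁻⁶ × 102 × 750 = 0.6655 mm.
Let P be the compressive force at the spring. The strut shortens elastically by PL/(AE) and the spring compresses by P/k; together these equal δ_free.
So P = δ_free / [L/(AE) + 1/k] = 0.6655 / [ 750/(2750×107×10³) + 1/(92×10³) ].
P = 0.6655 / 1.342×10⁻⁵ = 49600 N.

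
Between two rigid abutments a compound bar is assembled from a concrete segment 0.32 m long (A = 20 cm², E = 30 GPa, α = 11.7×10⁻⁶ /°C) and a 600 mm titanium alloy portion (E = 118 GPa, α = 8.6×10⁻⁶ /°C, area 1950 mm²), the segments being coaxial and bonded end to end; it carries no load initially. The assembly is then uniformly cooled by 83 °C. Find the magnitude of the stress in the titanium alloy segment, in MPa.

With the walls removed the bar would change length by δ_free = Σ αᵢΔT Lᵢ = 11.7×10⁻⁶×83×320 + 8.6×10⁻⁶×83×600 = 0.739 mm.
Since the ends are fixed, an axial force P builds up, equal in every segment, with P · Σ Lᵢ/(AᵢEᵢ) = δ_free.
The series flexibility is Σ Lᵢ/(AᵢEᵢ) = 320/(2000×30×10³) + 600/(1950×118×10³) = 7.941×10⁻⁶ mm/N.
So P = 0.739 / 7.941×10⁻⁶ = 93.07 kN, tensile.
σ_{titanium alloy} = P / A = 93070 / 1950 = 47.73 MPa.

σ ≈ 47.7 MPa (tensile)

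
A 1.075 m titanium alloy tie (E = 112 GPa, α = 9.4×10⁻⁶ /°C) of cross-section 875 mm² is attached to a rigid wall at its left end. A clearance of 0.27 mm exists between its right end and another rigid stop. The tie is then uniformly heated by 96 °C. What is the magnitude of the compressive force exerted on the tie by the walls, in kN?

Free thermal elongation = αΔT L = 9.4×10⁻⁶ × 96 × 1075 = 0.9701 mm.
After closing the 0.27 mm clearance, 0.9701 − 0.27 = 0.7001 mm of expansion remains to be suppressed by the wall.
So σ = E(δ_free − g)/L = 112×10³ × 0.7001/1075 = 72.94 MPa.
P = σA = 72.94 × 875 = 63.82 kN.

P ≈ 63.8 kN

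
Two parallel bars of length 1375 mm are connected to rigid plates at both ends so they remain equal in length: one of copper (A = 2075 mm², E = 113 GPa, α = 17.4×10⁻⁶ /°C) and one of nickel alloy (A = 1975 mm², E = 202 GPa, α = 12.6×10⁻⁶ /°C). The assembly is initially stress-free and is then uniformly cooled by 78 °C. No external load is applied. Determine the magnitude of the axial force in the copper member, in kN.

Equilibrium of a rigid end plate with no external load gives equal and opposite internal forces ±P in the two members. Since α_{copper} > α_{nickel alloy}, cooling drives the copper into tension and the nickel alloy into compression.
Compatibility of the two members (thermal + elastic change equal): (α₁ − α₂)ΔT = P·[1/(A₁E₁) + 1/(A₂E₂)].
|α₁ − α₂|·ΔT = 4.8×10⁻⁶ × 78 = 0.0003744.
1/(A₁E₁) + 1/(A₂E₂) = 1/(2075×113×10³) + 1/(1975×202×10³) = 6.771×10⁻⁹ N⁻¹.
P = 0.0003744 / 6.771×10⁻⁹ = 55290 N = 55.29 kN.

P ≈ 55.3 kN (tensile in the copper)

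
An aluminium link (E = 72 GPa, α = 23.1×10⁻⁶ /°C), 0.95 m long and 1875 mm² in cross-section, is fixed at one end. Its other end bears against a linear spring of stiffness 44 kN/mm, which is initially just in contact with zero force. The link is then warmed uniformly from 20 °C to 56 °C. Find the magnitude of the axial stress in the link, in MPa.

The unrestrained thermal change is αΔT L = 23.1×10⁻⁶ × 36 × 950 = 0.79 mm.
Let P be the compressive force at the spring. The link shortens elastically by PL/(AE) and the spring compresses by P/k; together these equal δ_free.
So P = δ_free / [L/(AE) + 1/k] = 0.79 / [ 950/(1875×72×10³) + 1/(44×10³) ].
P = 0.79 / 2.976×10⁻⁵ = 26540 N.
σ = P/A = 26540/1875 = 14.16 MPa.

σ ≈ 14.2 MPa (compressive)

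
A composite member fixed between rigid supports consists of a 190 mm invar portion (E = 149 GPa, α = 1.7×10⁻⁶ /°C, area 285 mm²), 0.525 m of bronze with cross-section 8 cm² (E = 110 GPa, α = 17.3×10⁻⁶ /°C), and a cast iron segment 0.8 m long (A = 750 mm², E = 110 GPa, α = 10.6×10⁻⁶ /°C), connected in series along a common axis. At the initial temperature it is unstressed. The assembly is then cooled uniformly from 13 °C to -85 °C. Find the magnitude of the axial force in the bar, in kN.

P ≈ 87 kN (tensile)

Free thermal contraction of the whole bar: Σ αᵢΔT Lᵢ = 1.7×10⁻⁶×98×190 + 17.3×10⁻⁶×98×525 + 10.6×10⁻⁶×98×800 = 1.753 mm.
The walls prevent any net length change, so an axial force P (same in every segment) develops. Compatibility: P · Σ Lᵢ/(AᵢEᵢ) = δ_free.
The series flexibility is Σ Lᵢ/(AᵢEᵢ) = 190/(285×149×10³) + 525/(800×110×10³) + 800/(750×110×10³) = 2.014×10⁻⁵ mm/N.
P = 1.753 / 2.014×10⁻⁵ = 87040 N = 87.04 kN, tensile.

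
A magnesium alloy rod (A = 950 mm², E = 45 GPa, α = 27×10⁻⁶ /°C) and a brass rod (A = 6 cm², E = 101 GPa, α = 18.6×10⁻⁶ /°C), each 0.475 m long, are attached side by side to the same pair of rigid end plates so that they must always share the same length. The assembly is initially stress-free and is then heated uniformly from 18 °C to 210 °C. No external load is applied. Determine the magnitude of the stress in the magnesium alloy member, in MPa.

σ ≈ 42.6 MPa (compressive)

Both members must finish at the same length. With the larger α, the magnesium alloy tends to over-expand; the plates restrain it, putting the magnesium alloy in compression and the brass in tension. With no external load the two internal forces are equal and opposite, magnitude P.
Equating the net (thermal + elastic) strains gives |α₁ − α₂|·ΔT = P·[1/(A₁E₁) + 1/(A₂E₂)].
|α₁ − α₂|·ΔT = 8.4×10⁻⁶ × 192 = 0.001613.
1/(A₁E₁) + 1/(A₂E₂) = 1/(950×45×10³) + 1/(600×101×10³) = 3.989×10⁻⁸ N⁻¹.
P = 0.001613 / 3.989×10⁻⁸ = 40430 N = 40.43 kN.
σ_{magnesium alloy} = P/A₁ = 40430/950 = 42.56 MPa, compressive.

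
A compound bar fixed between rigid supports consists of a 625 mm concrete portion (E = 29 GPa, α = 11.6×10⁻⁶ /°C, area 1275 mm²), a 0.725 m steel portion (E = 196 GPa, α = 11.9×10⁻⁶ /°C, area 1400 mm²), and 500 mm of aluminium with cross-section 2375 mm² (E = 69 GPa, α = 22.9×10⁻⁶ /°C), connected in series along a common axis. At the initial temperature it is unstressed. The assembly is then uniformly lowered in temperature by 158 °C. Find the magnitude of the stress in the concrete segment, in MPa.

Free thermal contraction of the whole bar: Σ αᵢΔT Lᵢ = 11.6×10⁻⁶×158×625 + 11.9×10⁻⁶×158×725 + 22.9×10⁻⁶×158×500 = 4.318 mm.
The rigid supports impose zero overall length change; the single axial force P common to all segments must satisfy P Σ Lᵢ/(AᵢEᵢ) = δ_free.
The series flexibility is Σ Lᵢ/(AᵢEᵢ) = 625/(1275×29×10³) + 725/(1400×196×10³) + 500/(2375×69×10³) = 2.26×10⁻⁵ mm/N.
P = 4.318 / 2.26×10⁻⁵ = 191100 N = 191.1 kN, tensile.
σ_{concrete} = P / A = 191100 / 1275 = 149.9 MPa.

σ ≈ 150 MPa (tensile)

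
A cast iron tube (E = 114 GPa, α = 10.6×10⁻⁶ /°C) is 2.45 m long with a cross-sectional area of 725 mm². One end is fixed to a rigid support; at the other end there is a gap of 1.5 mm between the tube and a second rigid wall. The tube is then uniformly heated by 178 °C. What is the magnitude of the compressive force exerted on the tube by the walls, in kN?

P ≈ 105 kN

Unrestrained expansion: δ_free = αΔT L = 10.6×10⁻⁶ × 178 × 2450 = 4.623 mm.
The gap closes (δ_free > 1.5 mm) and the wall then resists a further 4.623 − 1.5 = 3.123 mm of expansion.
Compatibility: PL/(AE) = 3.123 mm, so σ = P/A = E × (3.123/2450) = 145.3 MPa.
P = σA = 145.3 × 725 = 105.3 kN.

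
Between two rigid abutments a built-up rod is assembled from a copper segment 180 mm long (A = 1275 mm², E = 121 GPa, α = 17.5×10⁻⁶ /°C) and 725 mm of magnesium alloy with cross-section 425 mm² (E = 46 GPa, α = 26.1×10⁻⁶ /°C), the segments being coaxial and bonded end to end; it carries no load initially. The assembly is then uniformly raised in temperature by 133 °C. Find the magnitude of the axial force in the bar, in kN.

P ≈ 76.7 kN (compressive)

Free thermal expansion of the whole bar: Σ αᵢΔT Lᵢ = 17.5×10⁻⁶×133×180 + 26.1×10⁻⁶×133×725 = 2.936 mm.
The rigid supports impose zero overall length change; the single axial force P common to all segments must satisfy P Σ Lᵢ/(AᵢEᵢ) = δ_free.
Σ Lᵢ/(AᵢEᵢ) = 180/(1275×121×10³) + 725/(425×46×10³) = 3.825×10⁻⁵ mm/N.
Hence P = δ_free / Σ(L/AE) = 2.936/3.825×10⁻⁵ = 76.75 kN (compressive).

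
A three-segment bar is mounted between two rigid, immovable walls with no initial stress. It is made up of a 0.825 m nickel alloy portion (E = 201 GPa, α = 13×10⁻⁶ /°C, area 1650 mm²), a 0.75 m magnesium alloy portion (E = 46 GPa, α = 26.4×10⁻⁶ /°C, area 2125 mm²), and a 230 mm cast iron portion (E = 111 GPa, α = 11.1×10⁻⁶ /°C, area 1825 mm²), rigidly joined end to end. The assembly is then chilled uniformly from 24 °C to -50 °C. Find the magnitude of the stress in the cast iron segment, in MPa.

If the supports were absent, the total length change would be Σ αᵢΔT Lᵢ = 13×10⁻⁶×74×825 + 26.4×10⁻⁶×74×750 + 11.1×10⁻⁶×74×230 = 2.448 mm.
The rigid supports impose zero overall length change; the single axial force P common to all segments must satisfy P Σ Lᵢ/(AᵢEᵢ) = δ_free.
Σ Lᵢ/(AᵢEᵢ) = 825/(1650×201×10³) + 750/(2125×46×10³) + 230/(1825×111×10³) = 1.13×10⁻⁵ mm/N.
Hence P = δ_free / Σ(L/AE) = 2.448/1.13×10⁻⁵ = 216.7 kN (tensile).
σ_{cast iron} = P / A = 216700 / 1825 = 118.7 MPa.

σ ≈ 119 MPa (tensile)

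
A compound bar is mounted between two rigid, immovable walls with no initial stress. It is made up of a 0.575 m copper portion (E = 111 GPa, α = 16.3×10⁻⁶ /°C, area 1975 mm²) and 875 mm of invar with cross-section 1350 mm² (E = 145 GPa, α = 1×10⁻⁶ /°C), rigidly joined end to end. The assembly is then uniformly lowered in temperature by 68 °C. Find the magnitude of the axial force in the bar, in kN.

P ≈ 98.2 kN (tensile)

With the walls removed the bar would change length by δ_free = Σ αᵢΔT Lᵢ = 16.3×10⁻⁶×68×575 + 1×10⁻⁶×68×875 = 0.6968 mm.
The walls prevent any net length change, so an axial force P (same in every segment) develops. Compatibility: P · Σ Lᵢ/(AᵢEᵢ) = δ_free.
Σ Lᵢ/(AᵢEᵢ) = 575/(1975×111×10³) + 875/(1350×145×10³) = 7.093×10⁻⁶ mm/N.
Hence P = δ_free / Σ(L/AE) = 0.6968/7.093×10⁻⁶ = 98.24 kN (tensile).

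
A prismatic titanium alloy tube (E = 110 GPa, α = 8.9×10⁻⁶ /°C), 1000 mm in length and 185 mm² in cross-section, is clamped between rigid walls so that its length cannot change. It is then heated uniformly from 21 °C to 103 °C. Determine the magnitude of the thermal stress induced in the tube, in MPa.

σ ≈ 80.3 MPa (compressive)

Because both ends are immovable the net strain is zero, and the suppressed thermal strain is αΔT = 8.9×10⁻⁶ × 82 = 729.8×10⁻⁶.
σ = EαΔT = 110×10³ × 8.9×10⁻⁶ × 82 = 80.28 MPa (compressive; the tube is trying to expand).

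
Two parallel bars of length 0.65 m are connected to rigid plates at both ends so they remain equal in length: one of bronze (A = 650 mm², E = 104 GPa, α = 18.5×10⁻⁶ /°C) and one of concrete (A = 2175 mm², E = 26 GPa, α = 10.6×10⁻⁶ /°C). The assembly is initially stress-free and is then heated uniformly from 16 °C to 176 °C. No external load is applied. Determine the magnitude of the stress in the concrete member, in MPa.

Equilibrium of a rigid end plate with no external load gives equal and opposite internal forces ±P in the two members. Since α_{bronze} > α_{concrete}, heating drives the bronze into compression and the concrete into tension.
Setting the final lengths equal and cancelling L: (α₁ − α₂)ΔT = P/(A₁E₁) + P/(A₂E₂).
|α₁ − α₂|·ΔT = 7.9×10⁻⁶ × 160 = 0.001264.
1/(A₁E₁) + 1/(A₂E₂) = 1/(650×104×10³) + 1/(2175×26×10³) = 3.248×10⁻⁸ N⁻¹.
P = 0.001264 / 3.248×10⁻⁸ = 38920 N = 38.92 kN.
σ_{concrete} = P/A₂ = 38920/2175 = 17.89 MPa, tensile.

σ ≈ 17.9 MPa (tensile)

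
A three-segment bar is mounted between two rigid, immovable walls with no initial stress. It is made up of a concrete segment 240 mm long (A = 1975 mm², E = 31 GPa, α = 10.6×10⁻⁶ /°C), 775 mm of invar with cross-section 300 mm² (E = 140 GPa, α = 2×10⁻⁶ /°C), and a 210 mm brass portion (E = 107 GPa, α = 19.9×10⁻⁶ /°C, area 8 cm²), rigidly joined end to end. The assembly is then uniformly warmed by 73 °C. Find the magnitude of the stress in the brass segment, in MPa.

σ ≈ 30.4 MPa (compressive)

If the supports were absent, the total length change would be Σ αᵢΔT Lᵢ = 10.6×10⁻⁶×73×240 + 2×10⁻⁶×73×775 + 19.9×10⁻⁶×73×210 = 0.6039 mm.
Since the ends are fixed, an axial force P builds up, equal in every segment, with P · Σ Lᵢ/(AᵢEᵢ) = δ_free.
The series flexibility is Σ Lᵢ/(AᵢEᵢ) = 240/(1975×31×10³) + 775/(300×140×10³) + 210/(800×107×10³) = 2.483×10⁻⁵ mm/N.
Hence P = δ_free / Σ(L/AE) = 0.6039/2.483×10⁻⁵ = 24.33 kN (compressive).
σ_{brass} = P / A = 24330 / 800 = 30.41 MPa.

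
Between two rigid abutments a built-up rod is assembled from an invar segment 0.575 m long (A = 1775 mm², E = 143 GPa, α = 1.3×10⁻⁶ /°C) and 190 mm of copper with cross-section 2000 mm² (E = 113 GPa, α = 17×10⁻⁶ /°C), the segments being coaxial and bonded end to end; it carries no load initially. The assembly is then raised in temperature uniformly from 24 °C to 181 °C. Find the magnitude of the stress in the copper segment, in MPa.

Free thermal expansion of the whole bar: Σ αᵢΔT Lᵢ = 1.3×10⁻⁶×157×575 + 17×10⁻⁶×157×190 = 0.6245 mm.
The rigid supports impose zero overall length change; the single axial force P common to all segments must satisfy P Σ Lᵢ/(AᵢEᵢ) = δ_free.
The series flexibility is Σ Lᵢ/(AᵢEᵢ) = 575/(1775×143×10³) + 190/(2000×113×10³) = 3.106×10⁻⁶ mm/N.
Hence P = δ_free / Σ(L/AE) = 0.6245/3.106×10⁻⁶ = 201 kN (compressive).
σ_{copper} = P / A = 201000 / 2000 = 100.5 MPa.

σ ≈ 101 MPa (compressive)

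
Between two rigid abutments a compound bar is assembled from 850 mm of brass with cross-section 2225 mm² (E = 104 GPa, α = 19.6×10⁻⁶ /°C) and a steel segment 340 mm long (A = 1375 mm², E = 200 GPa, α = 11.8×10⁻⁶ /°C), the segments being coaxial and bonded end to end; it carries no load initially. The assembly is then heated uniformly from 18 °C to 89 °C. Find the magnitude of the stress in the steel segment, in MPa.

Free thermal expansion of the whole bar: Σ αᵢΔT Lᵢ = 19.6×10⁻⁶×71×850 + 11.8×10⁻⁶×71×340 = 1.468 mm.
The walls prevent any net length change, so an axial force P (same in every segment) develops. Compatibility: P · Σ Lᵢ/(AᵢEᵢ) = δ_free.
Σ Lᵢ/(AᵢEᵢ) = 850/(2225×104×10³) + 340/(1375×200×10³) = 4.91×10⁻⁶ mm/N.
Hence P = δ_free / Σ(L/AE) = 1.468/4.91×10⁻⁶ = 298.9 kN (compressive).
σ_{steel} = P / A = 298900 / 1375 = 217.4 MPa.

σ ≈ 217 MPa (compressive)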